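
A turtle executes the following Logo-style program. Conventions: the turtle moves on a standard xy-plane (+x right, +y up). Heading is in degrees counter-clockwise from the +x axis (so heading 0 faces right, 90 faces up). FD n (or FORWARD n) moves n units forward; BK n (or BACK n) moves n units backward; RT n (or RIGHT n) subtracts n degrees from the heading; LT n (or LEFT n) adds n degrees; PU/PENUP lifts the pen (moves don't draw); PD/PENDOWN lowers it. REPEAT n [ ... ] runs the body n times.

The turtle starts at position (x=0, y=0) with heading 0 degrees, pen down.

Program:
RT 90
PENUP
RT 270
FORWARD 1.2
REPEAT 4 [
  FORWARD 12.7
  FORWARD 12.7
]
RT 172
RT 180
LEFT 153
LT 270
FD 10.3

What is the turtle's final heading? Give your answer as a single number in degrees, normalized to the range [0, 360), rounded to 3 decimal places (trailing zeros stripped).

Answer: 71

Derivation:
Executing turtle program step by step:
Start: pos=(0,0), heading=0, pen down
RT 90: heading 0 -> 270
PU: pen up
RT 270: heading 270 -> 0
FD 1.2: (0,0) -> (1.2,0) [heading=0, move]
REPEAT 4 [
  -- iteration 1/4 --
  FD 12.7: (1.2,0) -> (13.9,0) [heading=0, move]
  FD 12.7: (13.9,0) -> (26.6,0) [heading=0, move]
  -- iteration 2/4 --
  FD 12.7: (26.6,0) -> (39.3,0) [heading=0, move]
  FD 12.7: (39.3,0) -> (52,0) [heading=0, move]
  -- iteration 3/4 --
  FD 12.7: (52,0) -> (64.7,0) [heading=0, move]
  FD 12.7: (64.7,0) -> (77.4,0) [heading=0, move]
  -- iteration 4/4 --
  FD 12.7: (77.4,0) -> (90.1,0) [heading=0, move]
  FD 12.7: (90.1,0) -> (102.8,0) [heading=0, move]
]
RT 172: heading 0 -> 188
RT 180: heading 188 -> 8
LT 153: heading 8 -> 161
LT 270: heading 161 -> 71
FD 10.3: (102.8,0) -> (106.153,9.739) [heading=71, move]
Final: pos=(106.153,9.739), heading=71, 0 segment(s) drawn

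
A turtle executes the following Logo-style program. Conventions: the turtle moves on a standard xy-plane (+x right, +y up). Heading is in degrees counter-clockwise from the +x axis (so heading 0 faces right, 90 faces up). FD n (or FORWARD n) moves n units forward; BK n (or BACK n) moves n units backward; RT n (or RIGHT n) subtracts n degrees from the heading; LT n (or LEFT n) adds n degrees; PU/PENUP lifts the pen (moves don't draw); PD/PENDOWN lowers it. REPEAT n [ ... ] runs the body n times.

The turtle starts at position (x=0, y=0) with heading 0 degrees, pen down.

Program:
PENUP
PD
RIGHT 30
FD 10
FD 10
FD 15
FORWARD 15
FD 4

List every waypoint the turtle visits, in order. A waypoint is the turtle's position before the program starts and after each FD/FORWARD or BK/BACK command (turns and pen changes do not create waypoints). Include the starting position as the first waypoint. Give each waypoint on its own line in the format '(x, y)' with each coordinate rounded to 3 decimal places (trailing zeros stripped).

Answer: (0, 0)
(8.66, -5)
(17.321, -10)
(30.311, -17.5)
(43.301, -25)
(46.765, -27)

Derivation:
Executing turtle program step by step:
Start: pos=(0,0), heading=0, pen down
PU: pen up
PD: pen down
RT 30: heading 0 -> 330
FD 10: (0,0) -> (8.66,-5) [heading=330, draw]
FD 10: (8.66,-5) -> (17.321,-10) [heading=330, draw]
FD 15: (17.321,-10) -> (30.311,-17.5) [heading=330, draw]
FD 15: (30.311,-17.5) -> (43.301,-25) [heading=330, draw]
FD 4: (43.301,-25) -> (46.765,-27) [heading=330, draw]
Final: pos=(46.765,-27), heading=330, 5 segment(s) drawn
Waypoints (6 total):
(0, 0)
(8.66, -5)
(17.321, -10)
(30.311, -17.5)
(43.301, -25)
(46.765, -27)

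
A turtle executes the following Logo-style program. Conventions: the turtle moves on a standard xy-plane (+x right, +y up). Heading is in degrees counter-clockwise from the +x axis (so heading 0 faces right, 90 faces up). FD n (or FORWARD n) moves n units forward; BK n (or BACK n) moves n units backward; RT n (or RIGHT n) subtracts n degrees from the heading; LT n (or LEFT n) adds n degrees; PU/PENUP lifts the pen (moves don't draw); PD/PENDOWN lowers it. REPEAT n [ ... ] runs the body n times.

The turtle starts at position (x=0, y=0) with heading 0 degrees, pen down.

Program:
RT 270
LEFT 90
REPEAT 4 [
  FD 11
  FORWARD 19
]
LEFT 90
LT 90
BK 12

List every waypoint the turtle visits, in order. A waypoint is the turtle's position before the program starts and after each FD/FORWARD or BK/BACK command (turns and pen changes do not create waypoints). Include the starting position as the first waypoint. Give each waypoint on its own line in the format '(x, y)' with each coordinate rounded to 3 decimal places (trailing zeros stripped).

Executing turtle program step by step:
Start: pos=(0,0), heading=0, pen down
RT 270: heading 0 -> 90
LT 90: heading 90 -> 180
REPEAT 4 [
  -- iteration 1/4 --
  FD 11: (0,0) -> (-11,0) [heading=180, draw]
  FD 19: (-11,0) -> (-30,0) [heading=180, draw]
  -- iteration 2/4 --
  FD 11: (-30,0) -> (-41,0) [heading=180, draw]
  FD 19: (-41,0) -> (-60,0) [heading=180, draw]
  -- iteration 3/4 --
  FD 11: (-60,0) -> (-71,0) [heading=180, draw]
  FD 19: (-71,0) -> (-90,0) [heading=180, draw]
  -- iteration 4/4 --
  FD 11: (-90,0) -> (-101,0) [heading=180, draw]
  FD 19: (-101,0) -> (-120,0) [heading=180, draw]
]
LT 90: heading 180 -> 270
LT 90: heading 270 -> 0
BK 12: (-120,0) -> (-132,0) [heading=0, draw]
Final: pos=(-132,0), heading=0, 9 segment(s) drawn
Waypoints (10 total):
(0, 0)
(-11, 0)
(-30, 0)
(-41, 0)
(-60, 0)
(-71, 0)
(-90, 0)
(-101, 0)
(-120, 0)
(-132, 0)

Answer: (0, 0)
(-11, 0)
(-30, 0)
(-41, 0)
(-60, 0)
(-71, 0)
(-90, 0)
(-101, 0)
(-120, 0)
(-132, 0)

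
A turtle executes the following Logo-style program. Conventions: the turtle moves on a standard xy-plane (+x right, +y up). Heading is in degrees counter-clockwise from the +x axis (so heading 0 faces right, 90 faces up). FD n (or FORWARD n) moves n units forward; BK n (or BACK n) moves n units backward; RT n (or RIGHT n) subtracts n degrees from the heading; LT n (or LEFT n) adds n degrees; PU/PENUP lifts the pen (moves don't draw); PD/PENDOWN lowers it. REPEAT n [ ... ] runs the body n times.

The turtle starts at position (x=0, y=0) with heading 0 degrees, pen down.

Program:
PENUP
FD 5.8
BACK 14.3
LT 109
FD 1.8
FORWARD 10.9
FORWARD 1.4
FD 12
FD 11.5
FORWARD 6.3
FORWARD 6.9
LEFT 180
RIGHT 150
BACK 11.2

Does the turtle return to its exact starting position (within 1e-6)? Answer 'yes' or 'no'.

Answer: no

Derivation:
Executing turtle program step by step:
Start: pos=(0,0), heading=0, pen down
PU: pen up
FD 5.8: (0,0) -> (5.8,0) [heading=0, move]
BK 14.3: (5.8,0) -> (-8.5,0) [heading=0, move]
LT 109: heading 0 -> 109
FD 1.8: (-8.5,0) -> (-9.086,1.702) [heading=109, move]
FD 10.9: (-9.086,1.702) -> (-12.635,12.008) [heading=109, move]
FD 1.4: (-12.635,12.008) -> (-13.091,13.332) [heading=109, move]
FD 12: (-13.091,13.332) -> (-16.997,24.678) [heading=109, move]
FD 11.5: (-16.997,24.678) -> (-20.741,35.551) [heading=109, move]
FD 6.3: (-20.741,35.551) -> (-22.792,41.508) [heading=109, move]
FD 6.9: (-22.792,41.508) -> (-25.039,48.032) [heading=109, move]
LT 180: heading 109 -> 289
RT 150: heading 289 -> 139
BK 11.2: (-25.039,48.032) -> (-16.586,40.684) [heading=139, move]
Final: pos=(-16.586,40.684), heading=139, 0 segment(s) drawn

Start position: (0, 0)
Final position: (-16.586, 40.684)
Distance = 43.935; >= 1e-6 -> NOT closed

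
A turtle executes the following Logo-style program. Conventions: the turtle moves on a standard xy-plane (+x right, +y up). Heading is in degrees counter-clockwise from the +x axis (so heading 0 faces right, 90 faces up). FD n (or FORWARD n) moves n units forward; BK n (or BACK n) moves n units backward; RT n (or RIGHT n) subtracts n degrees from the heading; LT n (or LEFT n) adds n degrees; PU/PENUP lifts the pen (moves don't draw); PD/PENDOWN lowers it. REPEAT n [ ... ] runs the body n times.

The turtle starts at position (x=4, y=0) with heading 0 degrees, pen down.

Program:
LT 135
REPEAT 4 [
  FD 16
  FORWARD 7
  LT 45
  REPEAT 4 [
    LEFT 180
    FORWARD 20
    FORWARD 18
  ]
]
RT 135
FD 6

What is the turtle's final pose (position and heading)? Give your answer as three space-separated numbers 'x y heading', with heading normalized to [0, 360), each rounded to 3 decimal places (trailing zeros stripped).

Answer: -57.527 -23 180

Derivation:
Executing turtle program step by step:
Start: pos=(4,0), heading=0, pen down
LT 135: heading 0 -> 135
REPEAT 4 [
  -- iteration 1/4 --
  FD 16: (4,0) -> (-7.314,11.314) [heading=135, draw]
  FD 7: (-7.314,11.314) -> (-12.263,16.263) [heading=135, draw]
  LT 45: heading 135 -> 180
  REPEAT 4 [
    -- iteration 1/4 --
    LT 180: heading 180 -> 0
    FD 20: (-12.263,16.263) -> (7.737,16.263) [heading=0, draw]
    FD 18: (7.737,16.263) -> (25.737,16.263) [heading=0, draw]
    -- iteration 2/4 --
    LT 180: heading 0 -> 180
    FD 20: (25.737,16.263) -> (5.737,16.263) [heading=180, draw]
    FD 18: (5.737,16.263) -> (-12.263,16.263) [heading=180, draw]
    -- iteration 3/4 --
    LT 180: heading 180 -> 0
    FD 20: (-12.263,16.263) -> (7.737,16.263) [heading=0, draw]
    FD 18: (7.737,16.263) -> (25.737,16.263) [heading=0, draw]
    -- iteration 4/4 --
    LT 180: heading 0 -> 180
    FD 20: (25.737,16.263) -> (5.737,16.263) [heading=180, draw]
    FD 18: (5.737,16.263) -> (-12.263,16.263) [heading=180, draw]
  ]
  -- iteration 2/4 --
  FD 16: (-12.263,16.263) -> (-28.263,16.263) [heading=180, draw]
  FD 7: (-28.263,16.263) -> (-35.263,16.263) [heading=180, draw]
  LT 45: heading 180 -> 225
  REPEAT 4 [
    -- iteration 1/4 --
    LT 180: heading 225 -> 45
    FD 20: (-35.263,16.263) -> (-21.121,30.406) [heading=45, draw]
    FD 18: (-21.121,30.406) -> (-8.393,43.134) [heading=45, draw]
    -- iteration 2/4 --
    LT 180: heading 45 -> 225
    FD 20: (-8.393,43.134) -> (-22.536,28.991) [heading=225, draw]
    FD 18: (-22.536,28.991) -> (-35.263,16.263) [heading=225, draw]
    -- iteration 3/4 --
    LT 180: heading 225 -> 45
    FD 20: (-35.263,16.263) -> (-21.121,30.406) [heading=45, draw]
    FD 18: (-21.121,30.406) -> (-8.393,43.134) [heading=45, draw]
    -- iteration 4/4 --
    LT 180: heading 45 -> 225
    FD 20: (-8.393,43.134) -> (-22.536,28.991) [heading=225, draw]
    FD 18: (-22.536,28.991) -> (-35.263,16.263) [heading=225, draw]
  ]
  -- iteration 3/4 --
  FD 16: (-35.263,16.263) -> (-46.577,4.95) [heading=225, draw]
  FD 7: (-46.577,4.95) -> (-51.527,0) [heading=225, draw]
  LT 45: heading 225 -> 270
  REPEAT 4 [
    -- iteration 1/4 --
    LT 180: heading 270 -> 90
    FD 20: (-51.527,0) -> (-51.527,20) [heading=90, draw]
    FD 18: (-51.527,20) -> (-51.527,38) [heading=90, draw]
    -- iteration 2/4 --
    LT 180: heading 90 -> 270
    FD 20: (-51.527,38) -> (-51.527,18) [heading=270, draw]
    FD 18: (-51.527,18) -> (-51.527,0) [heading=270, draw]
    -- iteration 3/4 --
    LT 180: heading 270 -> 90
    FD 20: (-51.527,0) -> (-51.527,20) [heading=90, draw]
    FD 18: (-51.527,20) -> (-51.527,38) [heading=90, draw]
    -- iteration 4/4 --
    LT 180: heading 90 -> 270
    FD 20: (-51.527,38) -> (-51.527,18) [heading=270, draw]
    FD 18: (-51.527,18) -> (-51.527,0) [heading=270, draw]
  ]
  -- iteration 4/4 --
  FD 16: (-51.527,0) -> (-51.527,-16) [heading=270, draw]
  FD 7: (-51.527,-16) -> (-51.527,-23) [heading=270, draw]
  LT 45: heading 270 -> 315
  REPEAT 4 [
    -- iteration 1/4 --
    LT 180: heading 315 -> 135
    FD 20: (-51.527,-23) -> (-65.669,-8.858) [heading=135, draw]
    FD 18: (-65.669,-8.858) -> (-78.397,3.87) [heading=135, draw]
    -- iteration 2/4 --
    LT 180: heading 135 -> 315
    FD 20: (-78.397,3.87) -> (-64.255,-10.272) [heading=315, draw]
    FD 18: (-64.255,-10.272) -> (-51.527,-23) [heading=315, draw]
    -- iteration 3/4 --
    LT 180: heading 315 -> 135
    FD 20: (-51.527,-23) -> (-65.669,-8.858) [heading=135, draw]
    FD 18: (-65.669,-8.858) -> (-78.397,3.87) [heading=135, draw]
    -- iteration 4/4 --
    LT 180: heading 135 -> 315
    FD 20: (-78.397,3.87) -> (-64.255,-10.272) [heading=315, draw]
    FD 18: (-64.255,-10.272) -> (-51.527,-23) [heading=315, draw]
  ]
]
RT 135: heading 315 -> 180
FD 6: (-51.527,-23) -> (-57.527,-23) [heading=180, draw]
Final: pos=(-57.527,-23), heading=180, 41 segment(s) drawn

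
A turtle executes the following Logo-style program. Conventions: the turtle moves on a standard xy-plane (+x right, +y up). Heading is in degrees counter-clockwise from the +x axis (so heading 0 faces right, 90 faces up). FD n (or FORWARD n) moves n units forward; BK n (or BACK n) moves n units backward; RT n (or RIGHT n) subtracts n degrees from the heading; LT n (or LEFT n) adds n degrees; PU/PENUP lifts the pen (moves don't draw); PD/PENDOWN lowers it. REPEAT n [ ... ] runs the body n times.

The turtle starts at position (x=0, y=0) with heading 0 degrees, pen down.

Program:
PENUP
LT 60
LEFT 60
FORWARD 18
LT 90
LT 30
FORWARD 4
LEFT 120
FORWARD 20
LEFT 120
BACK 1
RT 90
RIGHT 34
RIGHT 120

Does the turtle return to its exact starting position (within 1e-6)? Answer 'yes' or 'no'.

Executing turtle program step by step:
Start: pos=(0,0), heading=0, pen down
PU: pen up
LT 60: heading 0 -> 60
LT 60: heading 60 -> 120
FD 18: (0,0) -> (-9,15.588) [heading=120, move]
LT 90: heading 120 -> 210
LT 30: heading 210 -> 240
FD 4: (-9,15.588) -> (-11,12.124) [heading=240, move]
LT 120: heading 240 -> 0
FD 20: (-11,12.124) -> (9,12.124) [heading=0, move]
LT 120: heading 0 -> 120
BK 1: (9,12.124) -> (9.5,11.258) [heading=120, move]
RT 90: heading 120 -> 30
RT 34: heading 30 -> 356
RT 120: heading 356 -> 236
Final: pos=(9.5,11.258), heading=236, 0 segment(s) drawn

Start position: (0, 0)
Final position: (9.5, 11.258)
Distance = 14.731; >= 1e-6 -> NOT closed

Answer: no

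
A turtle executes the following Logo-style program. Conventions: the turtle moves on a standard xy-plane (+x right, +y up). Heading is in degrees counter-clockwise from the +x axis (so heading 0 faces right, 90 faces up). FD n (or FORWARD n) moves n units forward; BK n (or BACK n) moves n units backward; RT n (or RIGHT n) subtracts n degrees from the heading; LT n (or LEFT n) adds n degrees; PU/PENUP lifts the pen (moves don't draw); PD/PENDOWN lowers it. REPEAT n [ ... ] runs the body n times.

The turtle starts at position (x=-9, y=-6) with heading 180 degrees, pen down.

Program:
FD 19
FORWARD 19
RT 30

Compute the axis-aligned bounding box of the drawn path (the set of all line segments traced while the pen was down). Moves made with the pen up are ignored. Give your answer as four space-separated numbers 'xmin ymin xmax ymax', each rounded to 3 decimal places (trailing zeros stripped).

Answer: -47 -6 -9 -6

Derivation:
Executing turtle program step by step:
Start: pos=(-9,-6), heading=180, pen down
FD 19: (-9,-6) -> (-28,-6) [heading=180, draw]
FD 19: (-28,-6) -> (-47,-6) [heading=180, draw]
RT 30: heading 180 -> 150
Final: pos=(-47,-6), heading=150, 2 segment(s) drawn

Segment endpoints: x in {-47, -28, -9}, y in {-6, -6, -6}
xmin=-47, ymin=-6, xmax=-9, ymax=-6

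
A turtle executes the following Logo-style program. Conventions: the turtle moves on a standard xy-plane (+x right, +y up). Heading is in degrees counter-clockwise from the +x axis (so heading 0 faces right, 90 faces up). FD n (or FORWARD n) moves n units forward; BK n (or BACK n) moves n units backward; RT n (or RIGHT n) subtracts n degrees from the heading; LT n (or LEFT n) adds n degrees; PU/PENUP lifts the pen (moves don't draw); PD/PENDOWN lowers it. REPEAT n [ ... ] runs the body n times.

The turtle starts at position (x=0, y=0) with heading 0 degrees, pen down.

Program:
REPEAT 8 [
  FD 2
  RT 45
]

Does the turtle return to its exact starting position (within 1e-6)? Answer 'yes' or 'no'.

Executing turtle program step by step:
Start: pos=(0,0), heading=0, pen down
REPEAT 8 [
  -- iteration 1/8 --
  FD 2: (0,0) -> (2,0) [heading=0, draw]
  RT 45: heading 0 -> 315
  -- iteration 2/8 --
  FD 2: (2,0) -> (3.414,-1.414) [heading=315, draw]
  RT 45: heading 315 -> 270
  -- iteration 3/8 --
  FD 2: (3.414,-1.414) -> (3.414,-3.414) [heading=270, draw]
  RT 45: heading 270 -> 225
  -- iteration 4/8 --
  FD 2: (3.414,-3.414) -> (2,-4.828) [heading=225, draw]
  RT 45: heading 225 -> 180
  -- iteration 5/8 --
  FD 2: (2,-4.828) -> (0,-4.828) [heading=180, draw]
  RT 45: heading 180 -> 135
  -- iteration 6/8 --
  FD 2: (0,-4.828) -> (-1.414,-3.414) [heading=135, draw]
  RT 45: heading 135 -> 90
  -- iteration 7/8 --
  FD 2: (-1.414,-3.414) -> (-1.414,-1.414) [heading=90, draw]
  RT 45: heading 90 -> 45
  -- iteration 8/8 --
  FD 2: (-1.414,-1.414) -> (0,0) [heading=45, draw]
  RT 45: heading 45 -> 0
]
Final: pos=(0,0), heading=0, 8 segment(s) drawn

Start position: (0, 0)
Final position: (0, 0)
Distance = 0; < 1e-6 -> CLOSED

Answer: yes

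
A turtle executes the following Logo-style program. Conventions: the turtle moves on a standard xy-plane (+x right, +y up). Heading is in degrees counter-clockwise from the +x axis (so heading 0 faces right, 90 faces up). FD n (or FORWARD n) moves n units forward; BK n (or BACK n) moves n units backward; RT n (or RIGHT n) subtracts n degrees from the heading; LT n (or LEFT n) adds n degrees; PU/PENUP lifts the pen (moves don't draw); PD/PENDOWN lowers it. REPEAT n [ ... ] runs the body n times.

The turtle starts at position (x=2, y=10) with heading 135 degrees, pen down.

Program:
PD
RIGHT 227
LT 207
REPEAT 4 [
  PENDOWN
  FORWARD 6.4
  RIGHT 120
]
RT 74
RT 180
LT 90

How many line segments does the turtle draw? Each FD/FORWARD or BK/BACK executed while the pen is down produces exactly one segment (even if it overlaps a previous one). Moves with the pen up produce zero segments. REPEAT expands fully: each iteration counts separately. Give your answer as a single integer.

Executing turtle program step by step:
Start: pos=(2,10), heading=135, pen down
PD: pen down
RT 227: heading 135 -> 268
LT 207: heading 268 -> 115
REPEAT 4 [
  -- iteration 1/4 --
  PD: pen down
  FD 6.4: (2,10) -> (-0.705,15.8) [heading=115, draw]
  RT 120: heading 115 -> 355
  -- iteration 2/4 --
  PD: pen down
  FD 6.4: (-0.705,15.8) -> (5.671,15.243) [heading=355, draw]
  RT 120: heading 355 -> 235
  -- iteration 3/4 --
  PD: pen down
  FD 6.4: (5.671,15.243) -> (2,10) [heading=235, draw]
  RT 120: heading 235 -> 115
  -- iteration 4/4 --
  PD: pen down
  FD 6.4: (2,10) -> (-0.705,15.8) [heading=115, draw]
  RT 120: heading 115 -> 355
]
RT 74: heading 355 -> 281
RT 180: heading 281 -> 101
LT 90: heading 101 -> 191
Final: pos=(-0.705,15.8), heading=191, 4 segment(s) drawn
Segments drawn: 4

Answer: 4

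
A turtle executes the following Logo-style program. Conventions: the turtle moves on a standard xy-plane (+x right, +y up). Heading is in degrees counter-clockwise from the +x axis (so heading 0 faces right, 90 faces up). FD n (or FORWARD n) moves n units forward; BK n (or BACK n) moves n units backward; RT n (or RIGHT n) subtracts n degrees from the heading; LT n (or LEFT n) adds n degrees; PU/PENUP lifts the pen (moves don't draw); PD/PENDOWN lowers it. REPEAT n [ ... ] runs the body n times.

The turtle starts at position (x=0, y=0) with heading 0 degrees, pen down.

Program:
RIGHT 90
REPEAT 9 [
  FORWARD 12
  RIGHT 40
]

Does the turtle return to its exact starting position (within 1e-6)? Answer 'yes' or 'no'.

Executing turtle program step by step:
Start: pos=(0,0), heading=0, pen down
RT 90: heading 0 -> 270
REPEAT 9 [
  -- iteration 1/9 --
  FD 12: (0,0) -> (0,-12) [heading=270, draw]
  RT 40: heading 270 -> 230
  -- iteration 2/9 --
  FD 12: (0,-12) -> (-7.713,-21.193) [heading=230, draw]
  RT 40: heading 230 -> 190
  -- iteration 3/9 --
  FD 12: (-7.713,-21.193) -> (-19.531,-23.276) [heading=190, draw]
  RT 40: heading 190 -> 150
  -- iteration 4/9 --
  FD 12: (-19.531,-23.276) -> (-29.923,-17.276) [heading=150, draw]
  RT 40: heading 150 -> 110
  -- iteration 5/9 --
  FD 12: (-29.923,-17.276) -> (-34.028,-6) [heading=110, draw]
  RT 40: heading 110 -> 70
  -- iteration 6/9 --
  FD 12: (-34.028,-6) -> (-29.923,5.276) [heading=70, draw]
  RT 40: heading 70 -> 30
  -- iteration 7/9 --
  FD 12: (-29.923,5.276) -> (-19.531,11.276) [heading=30, draw]
  RT 40: heading 30 -> 350
  -- iteration 8/9 --
  FD 12: (-19.531,11.276) -> (-7.713,9.193) [heading=350, draw]
  RT 40: heading 350 -> 310
  -- iteration 9/9 --
  FD 12: (-7.713,9.193) -> (0,0) [heading=310, draw]
  RT 40: heading 310 -> 270
]
Final: pos=(0,0), heading=270, 9 segment(s) drawn

Start position: (0, 0)
Final position: (0, 0)
Distance = 0; < 1e-6 -> CLOSED

Answer: yes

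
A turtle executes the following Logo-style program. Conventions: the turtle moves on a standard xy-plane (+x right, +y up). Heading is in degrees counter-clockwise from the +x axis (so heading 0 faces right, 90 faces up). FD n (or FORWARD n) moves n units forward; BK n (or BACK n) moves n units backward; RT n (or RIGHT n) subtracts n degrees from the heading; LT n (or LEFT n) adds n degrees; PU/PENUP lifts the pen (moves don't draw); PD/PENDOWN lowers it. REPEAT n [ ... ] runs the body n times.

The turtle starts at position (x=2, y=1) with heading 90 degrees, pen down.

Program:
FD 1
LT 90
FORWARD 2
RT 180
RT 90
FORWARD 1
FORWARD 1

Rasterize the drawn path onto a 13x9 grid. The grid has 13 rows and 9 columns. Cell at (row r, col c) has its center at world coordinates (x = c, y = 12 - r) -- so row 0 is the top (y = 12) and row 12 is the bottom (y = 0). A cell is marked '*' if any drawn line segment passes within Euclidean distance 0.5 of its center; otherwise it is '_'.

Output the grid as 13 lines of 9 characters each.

Segment 0: (2,1) -> (2,2)
Segment 1: (2,2) -> (0,2)
Segment 2: (0,2) -> (0,1)
Segment 3: (0,1) -> (0,0)

Answer: _________
_________
_________
_________
_________
_________
_________
_________
_________
_________
***______
*_*______
*________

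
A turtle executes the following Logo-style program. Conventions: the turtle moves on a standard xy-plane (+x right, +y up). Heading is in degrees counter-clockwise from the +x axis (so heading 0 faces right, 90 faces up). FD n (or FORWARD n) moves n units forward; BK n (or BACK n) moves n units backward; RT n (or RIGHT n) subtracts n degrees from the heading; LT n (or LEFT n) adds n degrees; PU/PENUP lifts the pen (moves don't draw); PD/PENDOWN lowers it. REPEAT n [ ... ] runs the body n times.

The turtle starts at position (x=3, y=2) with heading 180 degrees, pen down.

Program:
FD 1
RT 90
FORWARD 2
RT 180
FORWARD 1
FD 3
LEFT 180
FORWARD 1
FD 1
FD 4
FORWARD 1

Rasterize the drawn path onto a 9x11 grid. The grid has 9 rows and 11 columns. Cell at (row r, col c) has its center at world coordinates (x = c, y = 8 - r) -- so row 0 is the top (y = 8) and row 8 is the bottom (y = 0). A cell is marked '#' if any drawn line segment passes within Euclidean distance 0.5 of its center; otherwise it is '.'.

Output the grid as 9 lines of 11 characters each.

Answer: ...........
..#........
..#........
..#........
..#........
..#........
..##.......
..#........
..#........

Derivation:
Segment 0: (3,2) -> (2,2)
Segment 1: (2,2) -> (2,4)
Segment 2: (2,4) -> (2,3)
Segment 3: (2,3) -> (2,0)
Segment 4: (2,0) -> (2,1)
Segment 5: (2,1) -> (2,2)
Segment 6: (2,2) -> (2,6)
Segment 7: (2,6) -> (2,7)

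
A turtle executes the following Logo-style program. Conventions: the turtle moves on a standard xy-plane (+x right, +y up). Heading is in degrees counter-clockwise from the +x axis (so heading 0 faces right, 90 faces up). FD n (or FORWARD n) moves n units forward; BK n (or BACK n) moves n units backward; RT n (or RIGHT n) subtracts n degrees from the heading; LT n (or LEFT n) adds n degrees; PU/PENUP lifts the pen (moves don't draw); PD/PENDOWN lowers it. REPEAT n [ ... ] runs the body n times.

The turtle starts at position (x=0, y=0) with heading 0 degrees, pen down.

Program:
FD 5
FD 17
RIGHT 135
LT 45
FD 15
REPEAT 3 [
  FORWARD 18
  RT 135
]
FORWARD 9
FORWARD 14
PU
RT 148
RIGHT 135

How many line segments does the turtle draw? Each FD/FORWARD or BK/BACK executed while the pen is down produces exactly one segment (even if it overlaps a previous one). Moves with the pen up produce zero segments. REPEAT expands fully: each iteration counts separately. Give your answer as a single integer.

Executing turtle program step by step:
Start: pos=(0,0), heading=0, pen down
FD 5: (0,0) -> (5,0) [heading=0, draw]
FD 17: (5,0) -> (22,0) [heading=0, draw]
RT 135: heading 0 -> 225
LT 45: heading 225 -> 270
FD 15: (22,0) -> (22,-15) [heading=270, draw]
REPEAT 3 [
  -- iteration 1/3 --
  FD 18: (22,-15) -> (22,-33) [heading=270, draw]
  RT 135: heading 270 -> 135
  -- iteration 2/3 --
  FD 18: (22,-33) -> (9.272,-20.272) [heading=135, draw]
  RT 135: heading 135 -> 0
  -- iteration 3/3 --
  FD 18: (9.272,-20.272) -> (27.272,-20.272) [heading=0, draw]
  RT 135: heading 0 -> 225
]
FD 9: (27.272,-20.272) -> (20.908,-26.636) [heading=225, draw]
FD 14: (20.908,-26.636) -> (11.009,-36.536) [heading=225, draw]
PU: pen up
RT 148: heading 225 -> 77
RT 135: heading 77 -> 302
Final: pos=(11.009,-36.536), heading=302, 8 segment(s) drawn
Segments drawn: 8

Answer: 8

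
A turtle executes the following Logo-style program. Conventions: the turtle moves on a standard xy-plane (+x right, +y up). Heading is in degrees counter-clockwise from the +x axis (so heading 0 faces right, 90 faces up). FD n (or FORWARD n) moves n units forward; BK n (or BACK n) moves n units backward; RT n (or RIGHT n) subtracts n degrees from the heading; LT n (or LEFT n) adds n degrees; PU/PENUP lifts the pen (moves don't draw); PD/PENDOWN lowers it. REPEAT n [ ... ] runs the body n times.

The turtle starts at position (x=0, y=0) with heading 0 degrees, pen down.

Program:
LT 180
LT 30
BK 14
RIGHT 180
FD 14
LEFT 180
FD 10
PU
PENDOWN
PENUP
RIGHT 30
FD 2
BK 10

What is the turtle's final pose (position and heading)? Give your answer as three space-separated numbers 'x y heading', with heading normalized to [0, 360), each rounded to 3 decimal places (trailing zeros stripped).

Answer: 23.588 9 180

Derivation:
Executing turtle program step by step:
Start: pos=(0,0), heading=0, pen down
LT 180: heading 0 -> 180
LT 30: heading 180 -> 210
BK 14: (0,0) -> (12.124,7) [heading=210, draw]
RT 180: heading 210 -> 30
FD 14: (12.124,7) -> (24.249,14) [heading=30, draw]
LT 180: heading 30 -> 210
FD 10: (24.249,14) -> (15.588,9) [heading=210, draw]
PU: pen up
PD: pen down
PU: pen up
RT 30: heading 210 -> 180
FD 2: (15.588,9) -> (13.588,9) [heading=180, move]
BK 10: (13.588,9) -> (23.588,9) [heading=180, move]
Final: pos=(23.588,9), heading=180, 3 segment(s) drawn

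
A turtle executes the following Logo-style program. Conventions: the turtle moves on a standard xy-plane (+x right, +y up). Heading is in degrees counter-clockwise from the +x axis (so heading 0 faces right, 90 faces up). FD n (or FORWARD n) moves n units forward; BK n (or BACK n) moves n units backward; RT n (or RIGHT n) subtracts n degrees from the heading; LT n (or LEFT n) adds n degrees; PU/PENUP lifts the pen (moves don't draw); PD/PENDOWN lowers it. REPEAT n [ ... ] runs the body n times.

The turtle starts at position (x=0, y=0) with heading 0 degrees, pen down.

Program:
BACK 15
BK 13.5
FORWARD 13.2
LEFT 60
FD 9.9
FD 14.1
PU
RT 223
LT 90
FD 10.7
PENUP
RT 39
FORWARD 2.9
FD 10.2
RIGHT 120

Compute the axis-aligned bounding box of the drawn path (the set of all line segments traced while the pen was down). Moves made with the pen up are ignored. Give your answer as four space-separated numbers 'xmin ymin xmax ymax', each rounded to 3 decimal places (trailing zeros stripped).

Answer: -28.5 0 0 20.785

Derivation:
Executing turtle program step by step:
Start: pos=(0,0), heading=0, pen down
BK 15: (0,0) -> (-15,0) [heading=0, draw]
BK 13.5: (-15,0) -> (-28.5,0) [heading=0, draw]
FD 13.2: (-28.5,0) -> (-15.3,0) [heading=0, draw]
LT 60: heading 0 -> 60
FD 9.9: (-15.3,0) -> (-10.35,8.574) [heading=60, draw]
FD 14.1: (-10.35,8.574) -> (-3.3,20.785) [heading=60, draw]
PU: pen up
RT 223: heading 60 -> 197
LT 90: heading 197 -> 287
FD 10.7: (-3.3,20.785) -> (-0.172,10.552) [heading=287, move]
PU: pen up
RT 39: heading 287 -> 248
FD 2.9: (-0.172,10.552) -> (-1.258,7.863) [heading=248, move]
FD 10.2: (-1.258,7.863) -> (-5.079,-1.594) [heading=248, move]
RT 120: heading 248 -> 128
Final: pos=(-5.079,-1.594), heading=128, 5 segment(s) drawn

Segment endpoints: x in {-28.5, -15.3, -15, -10.35, -3.3, 0}, y in {0, 8.574, 20.785}
xmin=-28.5, ymin=0, xmax=0, ymax=20.785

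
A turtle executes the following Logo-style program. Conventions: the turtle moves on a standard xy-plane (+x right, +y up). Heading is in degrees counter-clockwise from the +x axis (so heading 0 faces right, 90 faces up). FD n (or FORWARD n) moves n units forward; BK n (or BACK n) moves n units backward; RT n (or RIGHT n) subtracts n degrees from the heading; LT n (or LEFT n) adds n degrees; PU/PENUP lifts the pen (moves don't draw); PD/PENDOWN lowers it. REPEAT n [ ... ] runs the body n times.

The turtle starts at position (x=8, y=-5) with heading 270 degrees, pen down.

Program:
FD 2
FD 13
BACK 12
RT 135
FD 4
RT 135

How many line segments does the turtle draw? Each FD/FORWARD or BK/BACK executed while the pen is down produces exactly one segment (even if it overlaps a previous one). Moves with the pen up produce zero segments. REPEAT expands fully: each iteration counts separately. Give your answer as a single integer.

Answer: 4

Derivation:
Executing turtle program step by step:
Start: pos=(8,-5), heading=270, pen down
FD 2: (8,-5) -> (8,-7) [heading=270, draw]
FD 13: (8,-7) -> (8,-20) [heading=270, draw]
BK 12: (8,-20) -> (8,-8) [heading=270, draw]
RT 135: heading 270 -> 135
FD 4: (8,-8) -> (5.172,-5.172) [heading=135, draw]
RT 135: heading 135 -> 0
Final: pos=(5.172,-5.172), heading=0, 4 segment(s) drawn
Segments drawn: 4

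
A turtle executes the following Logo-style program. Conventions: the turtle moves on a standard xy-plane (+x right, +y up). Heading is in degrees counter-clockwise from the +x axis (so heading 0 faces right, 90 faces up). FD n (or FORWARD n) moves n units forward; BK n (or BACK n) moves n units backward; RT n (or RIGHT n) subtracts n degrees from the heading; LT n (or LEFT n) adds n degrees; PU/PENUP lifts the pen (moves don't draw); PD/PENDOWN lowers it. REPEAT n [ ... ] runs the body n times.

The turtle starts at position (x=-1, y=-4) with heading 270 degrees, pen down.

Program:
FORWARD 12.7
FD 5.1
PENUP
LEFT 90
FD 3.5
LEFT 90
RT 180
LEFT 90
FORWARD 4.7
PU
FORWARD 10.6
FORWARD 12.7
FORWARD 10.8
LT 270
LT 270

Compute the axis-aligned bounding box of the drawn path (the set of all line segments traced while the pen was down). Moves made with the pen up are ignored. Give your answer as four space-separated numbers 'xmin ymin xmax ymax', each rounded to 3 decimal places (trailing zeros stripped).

Executing turtle program step by step:
Start: pos=(-1,-4), heading=270, pen down
FD 12.7: (-1,-4) -> (-1,-16.7) [heading=270, draw]
FD 5.1: (-1,-16.7) -> (-1,-21.8) [heading=270, draw]
PU: pen up
LT 90: heading 270 -> 0
FD 3.5: (-1,-21.8) -> (2.5,-21.8) [heading=0, move]
LT 90: heading 0 -> 90
RT 180: heading 90 -> 270
LT 90: heading 270 -> 0
FD 4.7: (2.5,-21.8) -> (7.2,-21.8) [heading=0, move]
PU: pen up
FD 10.6: (7.2,-21.8) -> (17.8,-21.8) [heading=0, move]
FD 12.7: (17.8,-21.8) -> (30.5,-21.8) [heading=0, move]
FD 10.8: (30.5,-21.8) -> (41.3,-21.8) [heading=0, move]
LT 270: heading 0 -> 270
LT 270: heading 270 -> 180
Final: pos=(41.3,-21.8), heading=180, 2 segment(s) drawn

Segment endpoints: x in {-1, -1, -1}, y in {-21.8, -16.7, -4}
xmin=-1, ymin=-21.8, xmax=-1, ymax=-4

Answer: -1 -21.8 -1 -4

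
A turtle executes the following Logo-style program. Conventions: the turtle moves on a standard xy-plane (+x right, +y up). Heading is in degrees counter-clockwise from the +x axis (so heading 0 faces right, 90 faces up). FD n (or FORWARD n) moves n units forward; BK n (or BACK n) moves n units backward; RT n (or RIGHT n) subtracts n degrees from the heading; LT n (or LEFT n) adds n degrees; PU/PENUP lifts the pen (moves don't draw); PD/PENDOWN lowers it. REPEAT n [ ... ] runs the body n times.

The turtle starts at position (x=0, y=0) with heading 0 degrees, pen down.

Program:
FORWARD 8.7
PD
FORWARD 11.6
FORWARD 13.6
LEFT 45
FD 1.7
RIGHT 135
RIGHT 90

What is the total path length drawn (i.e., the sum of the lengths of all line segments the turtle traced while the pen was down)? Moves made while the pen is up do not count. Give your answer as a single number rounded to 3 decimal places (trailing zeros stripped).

Executing turtle program step by step:
Start: pos=(0,0), heading=0, pen down
FD 8.7: (0,0) -> (8.7,0) [heading=0, draw]
PD: pen down
FD 11.6: (8.7,0) -> (20.3,0) [heading=0, draw]
FD 13.6: (20.3,0) -> (33.9,0) [heading=0, draw]
LT 45: heading 0 -> 45
FD 1.7: (33.9,0) -> (35.102,1.202) [heading=45, draw]
RT 135: heading 45 -> 270
RT 90: heading 270 -> 180
Final: pos=(35.102,1.202), heading=180, 4 segment(s) drawn

Segment lengths:
  seg 1: (0,0) -> (8.7,0), length = 8.7
  seg 2: (8.7,0) -> (20.3,0), length = 11.6
  seg 3: (20.3,0) -> (33.9,0), length = 13.6
  seg 4: (33.9,0) -> (35.102,1.202), length = 1.7
Total = 35.6

Answer: 35.6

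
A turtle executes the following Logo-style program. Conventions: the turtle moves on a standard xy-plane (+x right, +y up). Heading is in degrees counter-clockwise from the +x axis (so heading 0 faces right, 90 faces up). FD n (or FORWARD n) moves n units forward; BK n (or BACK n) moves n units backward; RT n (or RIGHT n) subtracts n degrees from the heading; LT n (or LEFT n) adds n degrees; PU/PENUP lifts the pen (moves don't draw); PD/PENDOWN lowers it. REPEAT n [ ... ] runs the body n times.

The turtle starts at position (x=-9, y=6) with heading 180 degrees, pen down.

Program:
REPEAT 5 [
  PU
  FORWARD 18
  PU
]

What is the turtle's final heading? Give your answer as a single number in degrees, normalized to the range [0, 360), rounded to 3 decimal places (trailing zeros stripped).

Answer: 180

Derivation:
Executing turtle program step by step:
Start: pos=(-9,6), heading=180, pen down
REPEAT 5 [
  -- iteration 1/5 --
  PU: pen up
  FD 18: (-9,6) -> (-27,6) [heading=180, move]
  PU: pen up
  -- iteration 2/5 --
  PU: pen up
  FD 18: (-27,6) -> (-45,6) [heading=180, move]
  PU: pen up
  -- iteration 3/5 --
  PU: pen up
  FD 18: (-45,6) -> (-63,6) [heading=180, move]
  PU: pen up
  -- iteration 4/5 --
  PU: pen up
  FD 18: (-63,6) -> (-81,6) [heading=180, move]
  PU: pen up
  -- iteration 5/5 --
  PU: pen up
  FD 18: (-81,6) -> (-99,6) [heading=180, move]
  PU: pen up
]
Final: pos=(-99,6), heading=180, 0 segment(s) drawn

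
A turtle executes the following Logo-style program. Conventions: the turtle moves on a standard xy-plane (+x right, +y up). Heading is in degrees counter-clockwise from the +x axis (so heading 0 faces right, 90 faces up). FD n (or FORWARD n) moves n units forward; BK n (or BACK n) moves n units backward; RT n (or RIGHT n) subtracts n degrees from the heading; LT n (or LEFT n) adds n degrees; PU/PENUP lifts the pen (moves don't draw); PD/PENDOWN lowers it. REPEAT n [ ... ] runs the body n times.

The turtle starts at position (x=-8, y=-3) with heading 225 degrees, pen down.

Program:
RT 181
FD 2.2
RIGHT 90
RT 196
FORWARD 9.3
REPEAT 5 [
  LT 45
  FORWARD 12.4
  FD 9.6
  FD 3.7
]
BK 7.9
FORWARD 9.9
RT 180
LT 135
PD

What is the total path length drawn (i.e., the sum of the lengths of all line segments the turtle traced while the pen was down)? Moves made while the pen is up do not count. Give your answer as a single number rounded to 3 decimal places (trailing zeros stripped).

Executing turtle program step by step:
Start: pos=(-8,-3), heading=225, pen down
RT 181: heading 225 -> 44
FD 2.2: (-8,-3) -> (-6.417,-1.472) [heading=44, draw]
RT 90: heading 44 -> 314
RT 196: heading 314 -> 118
FD 9.3: (-6.417,-1.472) -> (-10.784,6.74) [heading=118, draw]
REPEAT 5 [
  -- iteration 1/5 --
  LT 45: heading 118 -> 163
  FD 12.4: (-10.784,6.74) -> (-22.642,10.365) [heading=163, draw]
  FD 9.6: (-22.642,10.365) -> (-31.822,13.172) [heading=163, draw]
  FD 3.7: (-31.822,13.172) -> (-35.361,14.254) [heading=163, draw]
  -- iteration 2/5 --
  LT 45: heading 163 -> 208
  FD 12.4: (-35.361,14.254) -> (-46.309,8.432) [heading=208, draw]
  FD 9.6: (-46.309,8.432) -> (-54.785,3.925) [heading=208, draw]
  FD 3.7: (-54.785,3.925) -> (-58.052,2.188) [heading=208, draw]
  -- iteration 3/5 --
  LT 45: heading 208 -> 253
  FD 12.4: (-58.052,2.188) -> (-61.678,-9.67) [heading=253, draw]
  FD 9.6: (-61.678,-9.67) -> (-64.485,-18.851) [heading=253, draw]
  FD 3.7: (-64.485,-18.851) -> (-65.566,-22.389) [heading=253, draw]
  -- iteration 4/5 --
  LT 45: heading 253 -> 298
  FD 12.4: (-65.566,-22.389) -> (-59.745,-33.337) [heading=298, draw]
  FD 9.6: (-59.745,-33.337) -> (-55.238,-41.814) [heading=298, draw]
  FD 3.7: (-55.238,-41.814) -> (-53.501,-45.081) [heading=298, draw]
  -- iteration 5/5 --
  LT 45: heading 298 -> 343
  FD 12.4: (-53.501,-45.081) -> (-41.643,-48.706) [heading=343, draw]
  FD 9.6: (-41.643,-48.706) -> (-32.462,-51.513) [heading=343, draw]
  FD 3.7: (-32.462,-51.513) -> (-28.924,-52.595) [heading=343, draw]
]
BK 7.9: (-28.924,-52.595) -> (-36.479,-50.285) [heading=343, draw]
FD 9.9: (-36.479,-50.285) -> (-27.011,-53.179) [heading=343, draw]
RT 180: heading 343 -> 163
LT 135: heading 163 -> 298
PD: pen down
Final: pos=(-27.011,-53.179), heading=298, 19 segment(s) drawn

Segment lengths:
  seg 1: (-8,-3) -> (-6.417,-1.472), length = 2.2
  seg 2: (-6.417,-1.472) -> (-10.784,6.74), length = 9.3
  seg 3: (-10.784,6.74) -> (-22.642,10.365), length = 12.4
  seg 4: (-22.642,10.365) -> (-31.822,13.172), length = 9.6
  seg 5: (-31.822,13.172) -> (-35.361,14.254), length = 3.7
  seg 6: (-35.361,14.254) -> (-46.309,8.432), length = 12.4
  seg 7: (-46.309,8.432) -> (-54.785,3.925), length = 9.6
  seg 8: (-54.785,3.925) -> (-58.052,2.188), length = 3.7
  seg 9: (-58.052,2.188) -> (-61.678,-9.67), length = 12.4
  seg 10: (-61.678,-9.67) -> (-64.485,-18.851), length = 9.6
  seg 11: (-64.485,-18.851) -> (-65.566,-22.389), length = 3.7
  seg 12: (-65.566,-22.389) -> (-59.745,-33.337), length = 12.4
  seg 13: (-59.745,-33.337) -> (-55.238,-41.814), length = 9.6
  seg 14: (-55.238,-41.814) -> (-53.501,-45.081), length = 3.7
  seg 15: (-53.501,-45.081) -> (-41.643,-48.706), length = 12.4
  seg 16: (-41.643,-48.706) -> (-32.462,-51.513), length = 9.6
  seg 17: (-32.462,-51.513) -> (-28.924,-52.595), length = 3.7
  seg 18: (-28.924,-52.595) -> (-36.479,-50.285), length = 7.9
  seg 19: (-36.479,-50.285) -> (-27.011,-53.179), length = 9.9
Total = 157.8

Answer: 157.8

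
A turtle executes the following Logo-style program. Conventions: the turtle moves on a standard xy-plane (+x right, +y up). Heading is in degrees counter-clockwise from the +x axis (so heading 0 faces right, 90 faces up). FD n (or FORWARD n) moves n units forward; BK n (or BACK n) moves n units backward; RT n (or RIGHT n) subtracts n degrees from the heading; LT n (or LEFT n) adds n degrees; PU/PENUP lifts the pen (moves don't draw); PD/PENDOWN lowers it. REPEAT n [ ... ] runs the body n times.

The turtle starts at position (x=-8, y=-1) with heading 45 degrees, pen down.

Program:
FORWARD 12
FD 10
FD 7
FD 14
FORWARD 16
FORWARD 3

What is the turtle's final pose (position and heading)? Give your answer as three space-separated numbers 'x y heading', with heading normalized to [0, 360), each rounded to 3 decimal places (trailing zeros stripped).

Answer: 35.841 42.841 45

Derivation:
Executing turtle program step by step:
Start: pos=(-8,-1), heading=45, pen down
FD 12: (-8,-1) -> (0.485,7.485) [heading=45, draw]
FD 10: (0.485,7.485) -> (7.556,14.556) [heading=45, draw]
FD 7: (7.556,14.556) -> (12.506,19.506) [heading=45, draw]
FD 14: (12.506,19.506) -> (22.406,29.406) [heading=45, draw]
FD 16: (22.406,29.406) -> (33.719,40.719) [heading=45, draw]
FD 3: (33.719,40.719) -> (35.841,42.841) [heading=45, draw]
Final: pos=(35.841,42.841), heading=45, 6 segment(s) drawn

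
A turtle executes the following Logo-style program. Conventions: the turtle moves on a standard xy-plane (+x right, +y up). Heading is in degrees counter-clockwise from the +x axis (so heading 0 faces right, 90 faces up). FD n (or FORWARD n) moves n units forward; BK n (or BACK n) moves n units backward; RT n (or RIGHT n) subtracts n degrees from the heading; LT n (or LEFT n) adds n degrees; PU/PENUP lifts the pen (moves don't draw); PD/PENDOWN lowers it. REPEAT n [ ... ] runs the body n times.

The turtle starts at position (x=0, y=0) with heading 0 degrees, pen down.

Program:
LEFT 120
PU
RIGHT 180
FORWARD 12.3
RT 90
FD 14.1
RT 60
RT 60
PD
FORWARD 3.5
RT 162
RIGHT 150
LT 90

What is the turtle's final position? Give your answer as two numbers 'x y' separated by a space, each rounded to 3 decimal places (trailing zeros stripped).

Executing turtle program step by step:
Start: pos=(0,0), heading=0, pen down
LT 120: heading 0 -> 120
PU: pen up
RT 180: heading 120 -> 300
FD 12.3: (0,0) -> (6.15,-10.652) [heading=300, move]
RT 90: heading 300 -> 210
FD 14.1: (6.15,-10.652) -> (-6.061,-17.702) [heading=210, move]
RT 60: heading 210 -> 150
RT 60: heading 150 -> 90
PD: pen down
FD 3.5: (-6.061,-17.702) -> (-6.061,-14.202) [heading=90, draw]
RT 162: heading 90 -> 288
RT 150: heading 288 -> 138
LT 90: heading 138 -> 228
Final: pos=(-6.061,-14.202), heading=228, 1 segment(s) drawn

Answer: -6.061 -14.202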